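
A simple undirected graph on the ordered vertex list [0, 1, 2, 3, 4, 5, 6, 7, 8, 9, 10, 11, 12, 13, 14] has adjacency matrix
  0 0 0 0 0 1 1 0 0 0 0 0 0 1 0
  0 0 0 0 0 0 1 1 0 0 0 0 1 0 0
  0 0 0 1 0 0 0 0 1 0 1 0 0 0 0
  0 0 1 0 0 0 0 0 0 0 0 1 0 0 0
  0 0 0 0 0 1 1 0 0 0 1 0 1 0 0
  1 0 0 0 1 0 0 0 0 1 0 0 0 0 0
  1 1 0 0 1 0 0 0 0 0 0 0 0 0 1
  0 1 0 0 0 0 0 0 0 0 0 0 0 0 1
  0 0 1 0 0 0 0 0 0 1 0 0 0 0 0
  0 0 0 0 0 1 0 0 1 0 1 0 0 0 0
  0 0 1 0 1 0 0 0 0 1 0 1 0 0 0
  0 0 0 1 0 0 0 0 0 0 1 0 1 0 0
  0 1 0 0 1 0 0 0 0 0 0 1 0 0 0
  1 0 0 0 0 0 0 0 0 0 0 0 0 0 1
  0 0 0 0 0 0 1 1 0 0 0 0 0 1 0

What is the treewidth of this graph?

A width-3 tree decomposition is:
Bags: B1 = {2, 3, 8, 9}  B2 = {2, 3, 9, 10}  B3 = {3, 9, 10, 11}  B4 = {5, 9, 10, 11}  B5 = {4, 5, 10, 11}  B6 = {4, 5, 11, 12}  B7 = {0, 4, 5, 12}  B8 = {0, 4, 6, 12}  B9 = {0, 1, 6, 12}  B10 = {0, 1, 6, 13}  B11 = {1, 6, 13, 14}  B12 = {1, 7, 13, 14}
Tree: B1–B2, B2–B3, B3–B4, B4–B5, B5–B6, B6–B7, B7–B8, B8–B9, B9–B10, B10–B11, B11–B12
Each bag holds 4 vertices, so the decomposition has width 3, which upper-bounds the treewidth. For the lower bound: the 4 vertex sets {2,3,8}, {9}, {10}, {4,5,11,12} are disjoint, each induces a connected subgraph, and every pair is joined by at least one edge of G. Contracting each set to a single vertex therefore yields K_{4} as a minor, and since treewidth is minor-monotone, tw(G) ≥ tw(K_{4}) = 3. The upper and lower bounds meet at 3, so that is the treewidth.

3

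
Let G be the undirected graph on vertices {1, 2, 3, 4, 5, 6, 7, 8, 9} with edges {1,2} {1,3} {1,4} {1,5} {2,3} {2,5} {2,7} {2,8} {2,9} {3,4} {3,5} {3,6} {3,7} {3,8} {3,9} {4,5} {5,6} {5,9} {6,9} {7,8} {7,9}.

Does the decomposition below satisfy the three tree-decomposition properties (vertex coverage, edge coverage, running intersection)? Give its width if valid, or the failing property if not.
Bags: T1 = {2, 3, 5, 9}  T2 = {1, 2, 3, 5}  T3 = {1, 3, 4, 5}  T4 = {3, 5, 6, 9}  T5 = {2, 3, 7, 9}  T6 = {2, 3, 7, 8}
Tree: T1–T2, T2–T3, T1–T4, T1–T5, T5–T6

Every vertex of G appears in some bag (union = {1, 2, 3, 4, 5, 6, 7, 8, 9}); every edge is covered by a bag; and for each vertex v the set of bags containing v is connected in the bag tree. The decomposition is therefore valid. The largest bag has 4 vertices, so the width is 3.

Yes; width 3.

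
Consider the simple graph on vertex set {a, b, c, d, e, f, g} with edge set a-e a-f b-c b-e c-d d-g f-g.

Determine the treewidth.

2

A width-2 tree decomposition is:
Bags: B1 = {b, c, e}  B2 = {c, d, e}  B3 = {d, e, g}  B4 = {e, f, g}  B5 = {a, e, f}
Tree: B1–B2, B2–B3, B3–B4, B4–B5
Every bag has size at most 3, so the width is 3 − 1 = 2 and tw(G) ≤ 2. The edges e–b–c–d–g–f–a–e form a cycle, so G is not a tree and its treewidth is at least 2. Combining the bounds, tw(G) = 2.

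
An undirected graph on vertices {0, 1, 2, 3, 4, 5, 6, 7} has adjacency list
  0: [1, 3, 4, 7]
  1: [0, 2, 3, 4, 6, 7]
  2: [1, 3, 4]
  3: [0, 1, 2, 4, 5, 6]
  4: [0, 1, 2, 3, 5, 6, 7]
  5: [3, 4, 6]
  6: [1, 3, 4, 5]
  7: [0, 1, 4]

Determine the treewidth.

3

A width-3 tree decomposition is:
Bags: B1 = {1, 3, 4, 6}  B2 = {0, 1, 3, 4}  B3 = {1, 2, 3, 4}  B4 = {3, 4, 5, 6}  B5 = {0, 1, 4, 7}
Tree: B1–B2, B2–B3, B1–B4, B2–B5
The largest bag has 4 vertices, giving width 3; this decomposition certifies tw(G) ≤ 3. On the other hand G contains the 4-clique {0, 1, 3, 4}. A clique must lie in a single bag of any decomposition, so no decomposition can have width below 3. Combining the bounds, tw(G) = 3.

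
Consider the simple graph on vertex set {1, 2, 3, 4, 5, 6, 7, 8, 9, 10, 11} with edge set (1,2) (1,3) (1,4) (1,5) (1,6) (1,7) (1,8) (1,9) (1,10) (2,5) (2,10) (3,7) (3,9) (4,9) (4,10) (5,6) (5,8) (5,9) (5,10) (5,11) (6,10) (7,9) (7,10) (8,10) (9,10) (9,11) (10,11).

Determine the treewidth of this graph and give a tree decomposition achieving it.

The largest bag has 4 vertices, giving width 3; this decomposition certifies tw(G) ≤ 3. For the lower bound, the 4 vertices {1, 4, 9, 10} are pairwise adjacent, and any tree decomposition puts a clique entirely inside one bag — forcing width ≥ 3. The upper and lower bounds meet at 3, so that is the treewidth.

Treewidth 3.
One such decomposition:
Bags: B1 = {5, 9, 10, 11}  B2 = {1, 5, 9, 10}  B3 = {1, 4, 9, 10}  B4 = {1, 5, 8, 10}  B5 = {1, 2, 5, 10}  B6 = {1, 7, 9, 10}  B7 = {1, 5, 6, 10}  B8 = {1, 3, 7, 9}
Tree: B1–B2, B2–B3, B2–B4, B4–B5, B3–B6, B5–B7, B6–B8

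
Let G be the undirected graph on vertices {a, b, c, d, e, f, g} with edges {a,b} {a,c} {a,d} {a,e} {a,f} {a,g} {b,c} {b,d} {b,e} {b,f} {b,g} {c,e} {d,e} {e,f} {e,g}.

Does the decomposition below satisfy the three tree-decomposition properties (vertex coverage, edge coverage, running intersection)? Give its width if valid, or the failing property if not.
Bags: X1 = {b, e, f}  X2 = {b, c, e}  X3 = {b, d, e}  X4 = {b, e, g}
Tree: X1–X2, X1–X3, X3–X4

No — vertex a appears in no bag.

A tree decomposition must satisfy three properties: every vertex lies in some bag; for every edge, both endpoints lie together in some bag; and for every vertex, the bags containing it form a connected subtree. Here vertex a appears in no bag, so the decomposition is invalid.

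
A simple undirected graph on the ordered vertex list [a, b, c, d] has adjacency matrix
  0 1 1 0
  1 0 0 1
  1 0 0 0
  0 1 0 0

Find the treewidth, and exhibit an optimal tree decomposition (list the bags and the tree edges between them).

Treewidth 1.
One optimal decomposition is:
Bags: B1 = {a, b}  B2 = {a, c}  B3 = {b, d}
Tree: B1–B2, B1–B3

Every bag has size at most 2, so the width is 2 − 1 = 1 and tw(G) ≤ 1. G has an edge, so its treewidth is at least 1. Therefore the treewidth is 1.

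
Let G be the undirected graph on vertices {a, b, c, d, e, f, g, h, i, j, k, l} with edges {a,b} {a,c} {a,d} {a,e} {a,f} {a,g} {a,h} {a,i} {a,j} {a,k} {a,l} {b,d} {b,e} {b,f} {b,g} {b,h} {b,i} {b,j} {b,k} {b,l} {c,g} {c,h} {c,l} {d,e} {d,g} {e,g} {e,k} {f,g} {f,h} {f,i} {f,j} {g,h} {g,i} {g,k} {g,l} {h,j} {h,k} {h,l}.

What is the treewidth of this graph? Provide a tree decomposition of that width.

Every bag has size at most 5, so the width is 5 − 1 = 4 and tw(G) ≤ 4. Conversely, {a, c, g, h, l} is a clique of size 5, and the vertices of any clique must share a bag in every tree decomposition; so some bag has ≥ 5 vertices and tw(G) ≥ 4. Therefore the treewidth is 4.

Treewidth 4.
One optimal decomposition is:
Bags: B1 = {a, b, g, h, k}  B2 = {a, b, f, g, h}  B3 = {a, b, f, h, j}  B4 = {a, b, g, h, l}  B5 = {a, b, e, g, k}  B6 = {a, c, g, h, l}  B7 = {a, b, d, e, g}  B8 = {a, b, f, g, i}
Tree: B1–B2, B2–B3, B2–B4, B1–B5, B4–B6, B5–B7, B2–B8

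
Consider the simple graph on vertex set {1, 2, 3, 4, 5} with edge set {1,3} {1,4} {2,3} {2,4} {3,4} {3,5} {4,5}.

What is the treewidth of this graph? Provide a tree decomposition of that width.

Treewidth 2.
One such decomposition:
Bags: B1 = {1, 3, 4}  B2 = {2, 3, 4}  B3 = {3, 4, 5}
Tree: B1–B2, B2–B3

The largest bag has 3 vertices, giving width 2; this decomposition certifies tw(G) ≤ 2. For the lower bound, the 3 vertices {1, 3, 4} are pairwise adjacent, and any tree decomposition puts a clique entirely inside one bag — forcing width ≥ 2. Hence tw(G) = 2 exactly.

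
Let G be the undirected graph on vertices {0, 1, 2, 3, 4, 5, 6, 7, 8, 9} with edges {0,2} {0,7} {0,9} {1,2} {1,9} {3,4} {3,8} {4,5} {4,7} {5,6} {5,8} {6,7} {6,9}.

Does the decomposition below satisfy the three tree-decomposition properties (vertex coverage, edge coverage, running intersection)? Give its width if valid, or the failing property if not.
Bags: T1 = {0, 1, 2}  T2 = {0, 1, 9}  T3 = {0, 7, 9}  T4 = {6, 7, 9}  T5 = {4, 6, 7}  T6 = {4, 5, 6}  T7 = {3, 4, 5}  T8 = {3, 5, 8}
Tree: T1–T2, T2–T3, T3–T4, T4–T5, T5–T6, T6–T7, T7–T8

Yes; width 2.

Every vertex of G appears in some bag (union = {0, 1, 2, 3, 4, 5, 6, 7, 8, 9}); every edge is covered by a bag; and for each vertex v the set of bags containing v is connected in the bag tree. The decomposition is therefore valid. The largest bag has 3 vertices, so the width is 2.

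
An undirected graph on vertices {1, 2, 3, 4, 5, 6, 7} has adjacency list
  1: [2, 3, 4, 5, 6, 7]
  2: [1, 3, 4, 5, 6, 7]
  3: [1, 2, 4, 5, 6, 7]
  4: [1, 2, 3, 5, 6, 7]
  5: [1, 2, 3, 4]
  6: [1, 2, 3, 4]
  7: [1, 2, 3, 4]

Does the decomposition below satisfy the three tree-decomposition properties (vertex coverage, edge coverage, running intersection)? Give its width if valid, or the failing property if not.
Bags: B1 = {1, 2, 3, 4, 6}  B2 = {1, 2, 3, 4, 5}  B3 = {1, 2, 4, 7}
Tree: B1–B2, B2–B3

No — edge (3,7) lies in no bag.

A tree decomposition must satisfy three properties: every vertex lies in some bag; for every edge, both endpoints lie together in some bag; and for every vertex, the bags containing it form a connected subtree. Here edge (3,7) lies in no bag, so the decomposition is invalid.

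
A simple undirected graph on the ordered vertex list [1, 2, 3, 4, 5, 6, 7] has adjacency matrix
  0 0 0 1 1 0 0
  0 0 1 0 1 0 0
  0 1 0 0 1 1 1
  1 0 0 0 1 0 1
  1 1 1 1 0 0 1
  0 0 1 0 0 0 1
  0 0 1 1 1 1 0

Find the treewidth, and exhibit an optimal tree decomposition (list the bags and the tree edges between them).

Every bag has size at most 3, so the width is 3 − 1 = 2 and tw(G) ≤ 2. On the other hand G contains the 3-clique {1, 4, 5}. A clique must lie in a single bag of any decomposition, so no decomposition can have width below 2. Therefore the treewidth is 2.

Treewidth 2.
One such decomposition:
Bags: B1 = {3, 5, 7}  B2 = {2, 3, 5}  B3 = {4, 5, 7}  B4 = {1, 4, 5}  B5 = {3, 6, 7}
Tree: B1–B2, B1–B3, B3–B4, B1–B5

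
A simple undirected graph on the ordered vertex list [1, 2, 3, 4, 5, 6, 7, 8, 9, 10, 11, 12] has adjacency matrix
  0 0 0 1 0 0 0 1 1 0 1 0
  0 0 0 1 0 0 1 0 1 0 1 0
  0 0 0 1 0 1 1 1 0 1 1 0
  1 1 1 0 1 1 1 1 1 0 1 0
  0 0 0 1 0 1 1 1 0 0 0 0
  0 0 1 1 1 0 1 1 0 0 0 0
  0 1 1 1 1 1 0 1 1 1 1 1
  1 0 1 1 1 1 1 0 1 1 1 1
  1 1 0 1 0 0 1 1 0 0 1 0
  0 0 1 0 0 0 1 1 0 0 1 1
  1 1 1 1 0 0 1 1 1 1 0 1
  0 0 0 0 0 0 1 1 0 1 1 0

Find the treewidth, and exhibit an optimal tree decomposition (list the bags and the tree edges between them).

The largest bag has 5 vertices, giving width 4; this decomposition certifies tw(G) ≤ 4. On the other hand G contains the 5-clique {1, 4, 8, 9, 11}. A clique must lie in a single bag of any decomposition, so no decomposition can have width below 4. Therefore the treewidth is 4.

Treewidth 4.
One optimal decomposition is:
Bags: B1 = {3, 4, 7, 8, 11}  B2 = {3, 4, 6, 7, 8}  B3 = {4, 7, 8, 9, 11}  B4 = {3, 7, 8, 10, 11}  B5 = {1, 4, 8, 9, 11}  B6 = {4, 5, 6, 7, 8}  B7 = {7, 8, 10, 11, 12}  B8 = {2, 4, 7, 9, 11}
Tree: B1–B2, B1–B3, B1–B4, B3–B5, B2–B6, B4–B7, B3–B8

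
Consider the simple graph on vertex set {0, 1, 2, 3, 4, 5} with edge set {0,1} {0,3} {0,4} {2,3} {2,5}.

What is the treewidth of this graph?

1

A width-1 tree decomposition is:
Bags: B1 = {0, 3}  B2 = {2, 3}  B3 = {0, 1}  B4 = {0, 4}  B5 = {2, 5}
Tree: B1–B2, B1–B3, B3–B4, B2–B5
Every bag has size at most 2, so the width is 2 − 1 = 1 and tw(G) ≤ 1. G has an edge, so its treewidth is at least 1. Combining the bounds, tw(G) = 1.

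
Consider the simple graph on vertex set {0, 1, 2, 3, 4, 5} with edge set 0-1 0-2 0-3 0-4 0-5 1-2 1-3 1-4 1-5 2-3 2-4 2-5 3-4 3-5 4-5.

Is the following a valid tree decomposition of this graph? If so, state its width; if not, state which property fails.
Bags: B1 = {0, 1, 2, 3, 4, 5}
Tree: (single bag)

Vertex coverage: the bags together contain {0, 1, 2, 3, 4, 5}, the full vertex set. Edge coverage: each edge of G has both endpoints in at least one bag. Running intersection: for every vertex, the bags containing it form a connected subtree. All three properties hold, so this is a valid tree decomposition of width max|bag| − 1 = 5, and hence tw(G) ≤ 5.

Yes; width 5.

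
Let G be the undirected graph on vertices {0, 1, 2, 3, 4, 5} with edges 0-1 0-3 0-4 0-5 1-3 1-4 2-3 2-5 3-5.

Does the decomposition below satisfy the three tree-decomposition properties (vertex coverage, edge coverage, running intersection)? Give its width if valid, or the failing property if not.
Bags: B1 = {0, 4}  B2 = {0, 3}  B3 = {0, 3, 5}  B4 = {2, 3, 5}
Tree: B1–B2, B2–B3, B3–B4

No — vertex 1 appears in no bag.

A tree decomposition must satisfy three properties: every vertex lies in some bag; for every edge, both endpoints lie together in some bag; and for every vertex, the bags containing it form a connected subtree. Here vertex 1 appears in no bag, so the decomposition is invalid.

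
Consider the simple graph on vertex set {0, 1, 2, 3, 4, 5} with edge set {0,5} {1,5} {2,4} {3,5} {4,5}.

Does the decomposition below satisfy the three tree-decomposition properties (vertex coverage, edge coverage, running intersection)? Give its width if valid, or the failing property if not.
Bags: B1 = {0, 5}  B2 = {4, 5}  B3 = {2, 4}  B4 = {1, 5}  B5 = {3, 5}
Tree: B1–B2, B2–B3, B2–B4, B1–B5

Yes; width 1.

Vertex coverage: the bags together contain {0, 1, 2, 3, 4, 5}, the full vertex set. Edge coverage: each edge of G has both endpoints in at least one bag. Running intersection: for every vertex, the bags containing it form a connected subtree. All three properties hold, so this is a valid tree decomposition of width max|bag| − 1 = 1, and hence tw(G) ≤ 1.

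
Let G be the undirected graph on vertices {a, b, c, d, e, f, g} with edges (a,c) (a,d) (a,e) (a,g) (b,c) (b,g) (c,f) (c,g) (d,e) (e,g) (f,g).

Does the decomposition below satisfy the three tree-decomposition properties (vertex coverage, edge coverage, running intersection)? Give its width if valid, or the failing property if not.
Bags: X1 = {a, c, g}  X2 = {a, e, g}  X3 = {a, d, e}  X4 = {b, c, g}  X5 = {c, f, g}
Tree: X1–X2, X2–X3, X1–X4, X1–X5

Every vertex of G appears in some bag (union = {a, b, c, d, e, f, g}); every edge is covered by a bag; and for each vertex v the set of bags containing v is connected in the bag tree. The decomposition is therefore valid. The largest bag has 3 vertices, so the width is 2.

Yes; width 2.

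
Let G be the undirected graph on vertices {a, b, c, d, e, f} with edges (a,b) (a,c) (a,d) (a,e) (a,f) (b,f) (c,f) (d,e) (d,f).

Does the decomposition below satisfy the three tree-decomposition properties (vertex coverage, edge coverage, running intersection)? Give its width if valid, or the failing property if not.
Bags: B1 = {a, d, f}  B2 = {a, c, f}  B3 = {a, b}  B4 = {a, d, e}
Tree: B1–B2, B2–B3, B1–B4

A tree decomposition must satisfy three properties: every vertex lies in some bag; for every edge, both endpoints lie together in some bag; and for every vertex, the bags containing it form a connected subtree. Here edge (f,b) lies in no bag, so the decomposition is invalid.

No — edge (f,b) lies in no bag.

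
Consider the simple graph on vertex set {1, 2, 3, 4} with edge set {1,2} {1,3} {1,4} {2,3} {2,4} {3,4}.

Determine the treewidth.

A width-3 tree decomposition is:
Bags: B1 = {1, 2, 3, 4}
Tree: (single bag)
A single bag containing all 4 vertices is trivially a valid decomposition of width 3. Conversely, {1, 2, 3, 4} is a clique of size 4, and the vertices of any clique must share a bag in every tree decomposition; so some bag has ≥ 4 vertices and tw(G) ≥ 3. The upper and lower bounds meet at 3, so that is the treewidth.

3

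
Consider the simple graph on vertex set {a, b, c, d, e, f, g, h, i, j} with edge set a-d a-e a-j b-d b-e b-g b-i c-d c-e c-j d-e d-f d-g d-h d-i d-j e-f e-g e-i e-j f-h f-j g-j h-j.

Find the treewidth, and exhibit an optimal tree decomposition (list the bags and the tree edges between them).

Treewidth 3.
Bags: B1 = {d, e, f, j}  B2 = {c, d, e, j}  B3 = {d, e, g, j}  B4 = {d, f, h, j}  B5 = {b, d, e, g}  B6 = {b, d, e, i}  B7 = {a, d, e, j}
Tree: B1–B2, B1–B3, B1–B4, B3–B5, B5–B6, B1–B7

The largest bag has 4 vertices, giving width 3; this decomposition certifies tw(G) ≤ 3. Conversely, {d, e, g, j} is a clique of size 4, and the vertices of any clique must share a bag in every tree decomposition; so some bag has ≥ 4 vertices and tw(G) ≥ 3. The upper and lower bounds meet at 3, so that is the treewidth.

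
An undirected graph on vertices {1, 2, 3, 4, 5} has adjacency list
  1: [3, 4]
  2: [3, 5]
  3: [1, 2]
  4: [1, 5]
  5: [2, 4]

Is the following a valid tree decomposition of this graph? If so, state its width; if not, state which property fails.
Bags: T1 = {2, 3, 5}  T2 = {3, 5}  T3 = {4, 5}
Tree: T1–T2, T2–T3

No — vertex 1 appears in no bag.

A tree decomposition must satisfy three properties: every vertex lies in some bag; for every edge, both endpoints lie together in some bag; and for every vertex, the bags containing it form a connected subtree. Here vertex 1 appears in no bag, so the decomposition is invalid.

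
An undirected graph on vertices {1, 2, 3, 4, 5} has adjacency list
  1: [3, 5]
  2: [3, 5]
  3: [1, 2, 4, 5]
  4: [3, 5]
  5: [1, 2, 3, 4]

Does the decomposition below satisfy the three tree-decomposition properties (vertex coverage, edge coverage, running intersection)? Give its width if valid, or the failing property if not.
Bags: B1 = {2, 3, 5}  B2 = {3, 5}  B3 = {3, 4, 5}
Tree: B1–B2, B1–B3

A tree decomposition must satisfy three properties: every vertex lies in some bag; for every edge, both endpoints lie together in some bag; and for every vertex, the bags containing it form a connected subtree. Here vertex 1 appears in no bag, so the decomposition is invalid.

No — vertex 1 appears in no bag.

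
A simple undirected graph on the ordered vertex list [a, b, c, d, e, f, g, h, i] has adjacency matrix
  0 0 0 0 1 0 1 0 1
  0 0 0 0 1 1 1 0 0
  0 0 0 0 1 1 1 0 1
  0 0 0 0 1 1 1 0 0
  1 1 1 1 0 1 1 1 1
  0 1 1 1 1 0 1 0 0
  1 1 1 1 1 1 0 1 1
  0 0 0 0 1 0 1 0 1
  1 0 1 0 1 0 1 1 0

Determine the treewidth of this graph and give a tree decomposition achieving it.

The largest bag has 4 vertices, giving width 3; this decomposition certifies tw(G) ≤ 3. On the other hand G contains the 4-clique {a, e, g, i}. A clique must lie in a single bag of any decomposition, so no decomposition can have width below 3. The upper and lower bounds meet at 3, so that is the treewidth.

Treewidth 3.
One such decomposition:
Bags: B1 = {c, e, f, g}  B2 = {b, e, f, g}  B3 = {c, e, g, i}  B4 = {a, e, g, i}  B5 = {d, e, f, g}  B6 = {e, g, h, i}
Tree: B1–B2, B1–B3, B3–B4, B2–B5, B3–B6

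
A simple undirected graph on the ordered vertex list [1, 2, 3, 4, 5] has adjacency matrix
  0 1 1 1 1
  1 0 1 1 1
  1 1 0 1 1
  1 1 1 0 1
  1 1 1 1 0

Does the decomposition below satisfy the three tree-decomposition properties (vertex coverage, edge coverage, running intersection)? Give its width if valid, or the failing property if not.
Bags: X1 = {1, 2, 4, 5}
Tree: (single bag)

No — vertex 3 appears in no bag.

A tree decomposition must satisfy three properties: every vertex lies in some bag; for every edge, both endpoints lie together in some bag; and for every vertex, the bags containing it form a connected subtree. Here vertex 3 appears in no bag, so the decomposition is invalid.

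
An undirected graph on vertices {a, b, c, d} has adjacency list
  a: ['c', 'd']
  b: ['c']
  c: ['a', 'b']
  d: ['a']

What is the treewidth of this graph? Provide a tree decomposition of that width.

Every bag has size at most 2, so the width is 2 − 1 = 1 and tw(G) ≤ 1. G has an edge, so its treewidth is at least 1. Hence tw(G) = 1 exactly.

Treewidth 1.
Bags: B1 = {b, c}  B2 = {a, c}  B3 = {a, d}
Tree: B1–B2, B2–B3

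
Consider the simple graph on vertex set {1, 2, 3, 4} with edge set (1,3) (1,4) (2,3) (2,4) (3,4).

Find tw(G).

2

A width-2 tree decomposition is:
Bags: B1 = {1, 3, 4}  B2 = {2, 3, 4}
Tree: B1–B2
The largest bag has 3 vertices, giving width 2; this decomposition certifies tw(G) ≤ 2. Conversely, {1, 3, 4} is a clique of size 3, and the vertices of any clique must share a bag in every tree decomposition; so some bag has ≥ 3 vertices and tw(G) ≥ 2. The upper and lower bounds meet at 2, so that is the treewidth.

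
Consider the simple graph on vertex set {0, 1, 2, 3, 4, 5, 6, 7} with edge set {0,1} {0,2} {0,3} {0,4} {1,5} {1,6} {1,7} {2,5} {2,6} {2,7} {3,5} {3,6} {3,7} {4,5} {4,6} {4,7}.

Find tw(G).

A width-4 tree decomposition is:
Bags: B1 = {0, 1, 5, 6, 7}  B2 = {0, 3, 5, 6, 7}  B3 = {0, 4, 5, 6, 7}  B4 = {0, 2, 5, 6, 7}
Tree: B1–B2, B2–B3, B3–B4
The largest bag has 5 vertices, giving width 4; this decomposition certifies tw(G) ≤ 4. For the lower bound: the 5 vertex sets {1,7}, {3,5}, {4,6}, {0}, {2} are disjoint, each induces a connected subgraph, and every pair is joined by at least one edge of G. Contracting each set to a single vertex therefore yields K_{5} as a minor, and since treewidth is minor-monotone, tw(G) ≥ tw(K_{5}) = 4. Hence tw(G) = 4 exactly.

4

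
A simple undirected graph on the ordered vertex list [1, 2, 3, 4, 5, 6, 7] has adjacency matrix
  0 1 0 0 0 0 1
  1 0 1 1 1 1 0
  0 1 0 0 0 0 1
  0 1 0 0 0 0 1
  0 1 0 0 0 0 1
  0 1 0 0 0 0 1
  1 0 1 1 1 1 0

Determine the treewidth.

2

A width-2 tree decomposition is:
Bags: B1 = {2, 6, 7}  B2 = {2, 3, 7}  B3 = {1, 2, 7}  B4 = {2, 5, 7}  B5 = {2, 4, 7}
Tree: B1–B2, B2–B3, B3–B4, B4–B5
Every bag has size at most 3, so the width is 3 − 1 = 2 and tw(G) ≤ 2. For the lower bound, G contains the cycle 7–6–2–3–7, so G is not a forest; only forests have treewidth ≤ 1, hence tw(G) ≥ 2. Combining the bounds, tw(G) = 2.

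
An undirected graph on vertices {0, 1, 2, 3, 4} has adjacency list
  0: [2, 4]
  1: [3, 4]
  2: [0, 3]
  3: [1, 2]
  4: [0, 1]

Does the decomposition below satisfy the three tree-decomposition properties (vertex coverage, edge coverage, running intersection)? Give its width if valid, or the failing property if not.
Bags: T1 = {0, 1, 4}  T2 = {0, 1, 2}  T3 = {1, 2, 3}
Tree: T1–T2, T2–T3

Vertex coverage: the bags together contain {0, 1, 2, 3, 4}, the full vertex set. Edge coverage: each edge of G has both endpoints in at least one bag. Running intersection: for every vertex, the bags containing it form a connected subtree. All three properties hold, so this is a valid tree decomposition of width max|bag| − 1 = 2, and hence tw(G) ≤ 2.

Yes; width 2.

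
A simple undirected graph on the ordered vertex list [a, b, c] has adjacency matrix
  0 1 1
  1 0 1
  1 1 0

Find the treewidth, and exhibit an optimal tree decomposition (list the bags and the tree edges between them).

A single bag containing all 3 vertices is trivially a valid decomposition of width 2. Conversely, {a, b, c} is a clique of size 3, and the vertices of any clique must share a bag in every tree decomposition; so some bag has ≥ 3 vertices and tw(G) ≥ 2. The upper and lower bounds meet at 2, so that is the treewidth.

Treewidth 2.
One optimal decomposition is:
Bags: B1 = {a, b, c}
Tree: (single bag)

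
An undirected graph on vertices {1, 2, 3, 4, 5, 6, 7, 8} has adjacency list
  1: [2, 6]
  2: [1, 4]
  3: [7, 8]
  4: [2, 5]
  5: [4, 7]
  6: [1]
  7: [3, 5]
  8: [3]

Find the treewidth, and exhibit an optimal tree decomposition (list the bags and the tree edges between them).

Every bag has size at most 2, so the width is 2 − 1 = 1 and tw(G) ≤ 1. Since G has at least one edge (e.g. 8–3), it is not an edgeless graph, so tw(G) ≥ 1. Therefore the treewidth is 1.

Treewidth 1.
Bags: B1 = {3, 8}  B2 = {3, 7}  B3 = {5, 7}  B4 = {4, 5}  B5 = {2, 4}  B6 = {1, 2}  B7 = {1, 6}
Tree: B1–B2, B2–B3, B3–B4, B4–B5, B5–B6, B6–B7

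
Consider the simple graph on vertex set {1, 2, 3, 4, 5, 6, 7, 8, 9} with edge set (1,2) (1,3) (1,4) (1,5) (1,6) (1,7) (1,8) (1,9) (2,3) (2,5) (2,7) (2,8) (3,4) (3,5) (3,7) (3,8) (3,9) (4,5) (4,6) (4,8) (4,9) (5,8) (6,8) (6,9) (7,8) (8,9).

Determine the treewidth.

A width-4 tree decomposition is:
Bags: B1 = {1, 3, 4, 8, 9}  B2 = {1, 3, 4, 5, 8}  B3 = {1, 2, 3, 5, 8}  B4 = {1, 2, 3, 7, 8}  B5 = {1, 4, 6, 8, 9}
Tree: B1–B2, B2–B3, B3–B4, B1–B5
Each bag holds 5 vertices, so the decomposition has width 4, which upper-bounds the treewidth. For the lower bound, the 5 vertices {1, 3, 4, 8, 9} are pairwise adjacent, and any tree decomposition puts a clique entirely inside one bag — forcing width ≥ 4. Hence tw(G) = 4 exactly.

4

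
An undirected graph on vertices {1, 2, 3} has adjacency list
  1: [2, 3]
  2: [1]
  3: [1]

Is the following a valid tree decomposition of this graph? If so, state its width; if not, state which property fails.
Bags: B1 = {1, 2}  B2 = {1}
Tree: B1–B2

No — vertex 3 appears in no bag.

A tree decomposition must satisfy three properties: every vertex lies in some bag; for every edge, both endpoints lie together in some bag; and for every vertex, the bags containing it form a connected subtree. Here vertex 3 appears in no bag, so the decomposition is invalid.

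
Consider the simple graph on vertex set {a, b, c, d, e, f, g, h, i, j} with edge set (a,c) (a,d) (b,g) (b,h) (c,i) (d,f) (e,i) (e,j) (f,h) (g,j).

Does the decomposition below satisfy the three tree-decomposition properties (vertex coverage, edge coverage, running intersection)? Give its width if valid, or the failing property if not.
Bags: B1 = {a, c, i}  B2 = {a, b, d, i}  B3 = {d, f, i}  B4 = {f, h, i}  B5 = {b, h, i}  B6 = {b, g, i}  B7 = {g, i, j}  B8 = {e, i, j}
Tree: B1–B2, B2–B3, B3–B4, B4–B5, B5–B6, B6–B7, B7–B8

No — bags containing vertex b are not connected in the tree.

A tree decomposition must satisfy three properties: every vertex lies in some bag; for every edge, both endpoints lie together in some bag; and for every vertex, the bags containing it form a connected subtree. Here bags containing vertex b are not connected in the tree, so the decomposition is invalid.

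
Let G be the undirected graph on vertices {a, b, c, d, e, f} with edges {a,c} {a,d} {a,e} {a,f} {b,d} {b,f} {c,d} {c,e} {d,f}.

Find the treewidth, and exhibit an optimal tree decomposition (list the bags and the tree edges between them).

Each bag holds 3 vertices, so the decomposition has width 2, which upper-bounds the treewidth. On the other hand G contains the 3-clique {a, c, d}. A clique must lie in a single bag of any decomposition, so no decomposition can have width below 2. Hence tw(G) = 2 exactly.

Treewidth 2.
Bags: B1 = {a, d, f}  B2 = {a, c, d}  B3 = {a, c, e}  B4 = {b, d, f}
Tree: B1–B2, B2–B3, B1–B4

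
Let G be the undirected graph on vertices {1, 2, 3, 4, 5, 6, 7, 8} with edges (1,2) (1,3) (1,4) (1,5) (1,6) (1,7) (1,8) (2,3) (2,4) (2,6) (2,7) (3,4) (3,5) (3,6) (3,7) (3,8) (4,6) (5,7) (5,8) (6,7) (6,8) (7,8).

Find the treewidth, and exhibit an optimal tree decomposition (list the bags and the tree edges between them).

Every bag has size at most 5, so the width is 5 − 1 = 4 and tw(G) ≤ 4. On the other hand G contains the 5-clique {1, 3, 5, 7, 8}. A clique must lie in a single bag of any decomposition, so no decomposition can have width below 4. The upper and lower bounds meet at 4, so that is the treewidth.

Treewidth 4.
One such decomposition:
Bags: B1 = {1, 2, 3, 6, 7}  B2 = {1, 2, 3, 4, 6}  B3 = {1, 3, 6, 7, 8}  B4 = {1, 3, 5, 7, 8}
Tree: B1–B2, B1–B3, B3–B4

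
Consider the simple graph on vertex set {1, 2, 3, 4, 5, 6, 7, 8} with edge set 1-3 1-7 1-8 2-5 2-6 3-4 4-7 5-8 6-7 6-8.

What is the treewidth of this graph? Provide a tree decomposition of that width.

Treewidth 2.
One such decomposition:
Bags: B1 = {3, 4, 7}  B2 = {1, 3, 7}  B3 = {1, 6, 7}  B4 = {1, 6, 8}  B5 = {2, 6, 8}  B6 = {2, 5, 8}
Tree: B1–B2, B2–B3, B3–B4, B4–B5, B5–B6

Each bag holds 3 vertices, so the decomposition has width 2, which upper-bounds the treewidth. For the lower bound, G contains the cycle 4–3–1–7–4, so G is not a forest; only forests have treewidth ≤ 1, hence tw(G) ≥ 2. Combining the bounds, tw(G) = 2.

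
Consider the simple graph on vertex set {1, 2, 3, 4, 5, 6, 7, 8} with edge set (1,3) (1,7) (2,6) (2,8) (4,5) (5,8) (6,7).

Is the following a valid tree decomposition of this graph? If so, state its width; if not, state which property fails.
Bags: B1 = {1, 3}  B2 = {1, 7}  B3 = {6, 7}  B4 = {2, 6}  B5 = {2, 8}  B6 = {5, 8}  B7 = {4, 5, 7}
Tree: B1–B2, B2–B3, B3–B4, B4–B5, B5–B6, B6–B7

A tree decomposition must satisfy three properties: every vertex lies in some bag; for every edge, both endpoints lie together in some bag; and for every vertex, the bags containing it form a connected subtree. Here bags containing vertex 7 are not connected in the tree, so the decomposition is invalid.

No — bags containing vertex 7 are not connected in the tree.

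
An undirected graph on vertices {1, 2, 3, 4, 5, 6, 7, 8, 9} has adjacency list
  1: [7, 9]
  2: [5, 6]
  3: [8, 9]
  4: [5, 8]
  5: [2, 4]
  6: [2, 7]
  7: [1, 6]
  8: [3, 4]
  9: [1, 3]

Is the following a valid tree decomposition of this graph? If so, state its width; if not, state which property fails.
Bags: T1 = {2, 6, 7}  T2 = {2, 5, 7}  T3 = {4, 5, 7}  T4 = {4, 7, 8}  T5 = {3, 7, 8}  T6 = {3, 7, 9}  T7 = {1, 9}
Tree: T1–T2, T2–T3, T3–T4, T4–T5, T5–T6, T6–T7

A tree decomposition must satisfy three properties: every vertex lies in some bag; for every edge, both endpoints lie together in some bag; and for every vertex, the bags containing it form a connected subtree. Here edge (7,1) lies in no bag, so the decomposition is invalid.

No — edge (7,1) lies in no bag.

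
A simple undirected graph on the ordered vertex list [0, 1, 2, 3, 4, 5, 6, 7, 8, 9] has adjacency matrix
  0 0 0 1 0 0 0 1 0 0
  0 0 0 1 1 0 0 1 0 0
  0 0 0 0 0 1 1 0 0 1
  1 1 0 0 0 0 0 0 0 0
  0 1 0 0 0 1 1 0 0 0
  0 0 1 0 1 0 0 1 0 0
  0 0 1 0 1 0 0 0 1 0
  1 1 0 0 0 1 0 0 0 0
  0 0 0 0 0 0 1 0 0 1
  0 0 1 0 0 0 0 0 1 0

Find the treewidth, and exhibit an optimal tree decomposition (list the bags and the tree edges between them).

Every bag has size at most 3, so the width is 3 − 1 = 2 and tw(G) ≤ 2. Since 8–9–2–6–8 is a cycle in G, G is not acyclic. Forests are exactly the graphs of treewidth ≤ 1, so tw(G) ≥ 2. Hence tw(G) = 2 exactly.

Treewidth 2.
Bags: B1 = {6, 8, 9}  B2 = {2, 6, 9}  B3 = {2, 4, 6}  B4 = {2, 4, 5}  B5 = {1, 4, 5}  B6 = {1, 5, 7}  B7 = {1, 3, 7}  B8 = {0, 3, 7}
Tree: B1–B2, B2–B3, B3–B4, B4–B5, B5–B6, B6–B7, B7–B8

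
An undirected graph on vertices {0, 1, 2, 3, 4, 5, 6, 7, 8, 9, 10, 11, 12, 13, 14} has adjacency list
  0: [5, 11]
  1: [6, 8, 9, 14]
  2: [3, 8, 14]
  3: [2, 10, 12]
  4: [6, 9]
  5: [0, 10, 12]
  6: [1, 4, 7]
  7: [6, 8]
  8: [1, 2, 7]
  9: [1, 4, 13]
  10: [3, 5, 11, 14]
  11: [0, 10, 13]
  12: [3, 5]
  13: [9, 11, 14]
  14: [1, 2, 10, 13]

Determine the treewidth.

3

A width-3 tree decomposition is:
Bags: B1 = {4, 6, 7, 9}  B2 = {1, 6, 7, 9}  B3 = {1, 7, 8, 9}  B4 = {1, 8, 9, 13}  B5 = {1, 8, 13, 14}  B6 = {2, 8, 13, 14}  B7 = {2, 11, 13, 14}  B8 = {2, 10, 11, 14}  B9 = {2, 3, 10, 11}  B10 = {0, 3, 10, 11}  B11 = {0, 3, 5, 10}  B12 = {0, 3, 5, 12}
Tree: B1–B2, B2–B3, B3–B4, B4–B5, B5–B6, B6–B7, B7–B8, B8–B9, B9–B10, B10–B11, B11–B12
Every bag has size at most 4, so the width is 4 − 1 = 3 and tw(G) ≤ 3. For the lower bound: the 4 vertex sets {4,6,7}, {9}, {1}, {2,8,13,14} are disjoint, each induces a connected subgraph, and every pair is joined by at least one edge of G. Contracting each set to a single vertex therefore yields K_{4} as a minor, and since treewidth is minor-monotone, tw(G) ≥ tw(K_{4}) = 3. The upper and lower bounds meet at 3, so that is the treewidth.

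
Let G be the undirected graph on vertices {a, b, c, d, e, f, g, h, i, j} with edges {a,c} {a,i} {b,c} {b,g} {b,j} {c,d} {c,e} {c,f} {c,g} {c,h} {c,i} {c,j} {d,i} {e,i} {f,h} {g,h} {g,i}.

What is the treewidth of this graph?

2

A width-2 tree decomposition is:
Bags: B1 = {c, e, i}  B2 = {c, d, i}  B3 = {c, g, i}  B4 = {c, g, h}  B5 = {c, f, h}  B6 = {b, c, g}  B7 = {a, c, i}  B8 = {b, c, j}
Tree: B1–B2, B1–B3, B3–B4, B4–B5, B3–B6, B3–B7, B6–B8
Every bag has size at most 3, so the width is 3 − 1 = 2 and tw(G) ≤ 2. Conversely, {c, f, h} is a clique of size 3, and the vertices of any clique must share a bag in every tree decomposition; so some bag has ≥ 3 vertices and tw(G) ≥ 2. The upper and lower bounds meet at 2, so that is the treewidth.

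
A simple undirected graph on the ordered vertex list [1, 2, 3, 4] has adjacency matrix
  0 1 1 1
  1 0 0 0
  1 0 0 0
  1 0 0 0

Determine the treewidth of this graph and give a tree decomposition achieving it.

Every bag has size at most 2, so the width is 2 − 1 = 1 and tw(G) ≤ 1. G has an edge, so its treewidth is at least 1. Hence tw(G) = 1 exactly.

Treewidth 1.
One such decomposition:
Bags: B1 = {1, 3}  B2 = {1, 4}  B3 = {1, 2}
Tree: B1–B2, B2–B3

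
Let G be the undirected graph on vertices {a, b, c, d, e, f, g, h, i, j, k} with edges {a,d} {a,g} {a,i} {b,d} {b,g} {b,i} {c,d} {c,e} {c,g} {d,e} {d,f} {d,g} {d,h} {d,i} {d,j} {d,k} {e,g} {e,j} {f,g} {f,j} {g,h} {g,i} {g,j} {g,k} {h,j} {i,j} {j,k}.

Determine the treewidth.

3

A width-3 tree decomposition is:
Bags: B1 = {d, g, i, j}  B2 = {b, d, g, i}  B3 = {d, e, g, j}  B4 = {d, g, j, k}  B5 = {d, g, h, j}  B6 = {c, d, e, g}  B7 = {d, f, g, j}  B8 = {a, d, g, i}
Tree: B1–B2, B1–B3, B1–B4, B4–B5, B3–B6, B5–B7, B1–B8
Each bag holds 4 vertices, so the decomposition has width 3, which upper-bounds the treewidth. For the lower bound, the 4 vertices {d, f, g, j} are pairwise adjacent, and any tree decomposition puts a clique entirely inside one bag — forcing width ≥ 3. Combining the bounds, tw(G) = 3.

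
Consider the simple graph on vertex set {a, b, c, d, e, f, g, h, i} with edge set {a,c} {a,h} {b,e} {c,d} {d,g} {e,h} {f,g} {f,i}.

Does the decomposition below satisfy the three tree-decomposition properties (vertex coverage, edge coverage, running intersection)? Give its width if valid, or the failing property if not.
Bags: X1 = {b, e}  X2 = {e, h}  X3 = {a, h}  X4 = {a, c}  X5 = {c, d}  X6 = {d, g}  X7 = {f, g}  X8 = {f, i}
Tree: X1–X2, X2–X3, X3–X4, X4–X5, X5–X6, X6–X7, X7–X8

Yes; width 1.

Vertex coverage: the bags together contain {a, b, c, d, e, f, g, h, i}, the full vertex set. Edge coverage: each edge of G has both endpoints in at least one bag. Running intersection: for every vertex, the bags containing it form a connected subtree. All three properties hold, so this is a valid tree decomposition of width max|bag| − 1 = 1, and hence tw(G) ≤ 1.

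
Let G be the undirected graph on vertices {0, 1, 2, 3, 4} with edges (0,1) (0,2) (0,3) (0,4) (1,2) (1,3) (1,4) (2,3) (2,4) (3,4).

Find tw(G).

A width-4 tree decomposition is:
Bags: B1 = {0, 1, 2, 3, 4}
Tree: (single bag)
A single bag containing all 5 vertices is trivially a valid decomposition of width 4. Conversely, {0, 1, 2, 3, 4} is a clique of size 5, and the vertices of any clique must share a bag in every tree decomposition; so some bag has ≥ 5 vertices and tw(G) ≥ 4. Therefore the treewidth is 4.

4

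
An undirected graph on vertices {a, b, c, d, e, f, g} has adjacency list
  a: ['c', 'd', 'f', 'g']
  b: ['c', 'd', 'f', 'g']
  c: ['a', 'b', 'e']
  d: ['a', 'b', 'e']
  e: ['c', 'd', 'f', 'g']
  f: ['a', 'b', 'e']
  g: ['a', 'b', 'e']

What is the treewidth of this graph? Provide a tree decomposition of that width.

Treewidth 3.
Bags: B1 = {a, b, e, g}  B2 = {a, b, d, e}  B3 = {a, b, c, e}  B4 = {a, b, e, f}
Tree: B1–B2, B2–B3, B3–B4

Every bag has size at most 4, so the width is 4 − 1 = 3 and tw(G) ≤ 3. For the lower bound: the 4 vertex sets {a,g}, {d,e}, {b}, {c} are disjoint, each induces a connected subgraph, and every pair is joined by at least one edge of G. Contracting each set to a single vertex therefore yields K_{4} as a minor, and since treewidth is minor-monotone, tw(G) ≥ tw(K_{4}) = 3. The upper and lower bounds meet at 3, so that is the treewidth.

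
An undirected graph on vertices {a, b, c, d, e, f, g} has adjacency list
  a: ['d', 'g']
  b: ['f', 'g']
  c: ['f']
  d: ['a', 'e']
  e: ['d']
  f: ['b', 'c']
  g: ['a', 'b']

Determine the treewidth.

1

A width-1 tree decomposition is:
Bags: B1 = {d, e}  B2 = {a, d}  B3 = {a, g}  B4 = {b, g}  B5 = {b, f}  B6 = {c, f}
Tree: B1–B2, B2–B3, B3–B4, B4–B5, B5–B6
Each bag holds 2 vertices, so the decomposition has width 1, which upper-bounds the treewidth. Any graph with an edge has treewidth ≥ 1, and G has the edge e–d. Therefore the treewidth is 1.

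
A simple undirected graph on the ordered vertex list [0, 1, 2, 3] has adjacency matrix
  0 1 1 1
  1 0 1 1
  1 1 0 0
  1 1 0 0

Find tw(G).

A width-2 tree decomposition is:
Bags: B1 = {0, 1, 2}  B2 = {0, 1, 3}
Tree: B1–B2
Every bag has size at most 3, so the width is 3 − 1 = 2 and tw(G) ≤ 2. For the lower bound, the 3 vertices {0, 1, 2} are pairwise adjacent, and any tree decomposition puts a clique entirely inside one bag — forcing width ≥ 2. Hence tw(G) = 2 exactly.

2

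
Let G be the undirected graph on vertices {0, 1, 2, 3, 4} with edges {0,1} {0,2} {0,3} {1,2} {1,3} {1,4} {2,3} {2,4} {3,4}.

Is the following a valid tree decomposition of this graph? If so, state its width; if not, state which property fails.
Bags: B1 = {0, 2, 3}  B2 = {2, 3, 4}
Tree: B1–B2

A tree decomposition must satisfy three properties: every vertex lies in some bag; for every edge, both endpoints lie together in some bag; and for every vertex, the bags containing it form a connected subtree. Here vertex 1 appears in no bag, so the decomposition is invalid.

No — vertex 1 appears in no bag.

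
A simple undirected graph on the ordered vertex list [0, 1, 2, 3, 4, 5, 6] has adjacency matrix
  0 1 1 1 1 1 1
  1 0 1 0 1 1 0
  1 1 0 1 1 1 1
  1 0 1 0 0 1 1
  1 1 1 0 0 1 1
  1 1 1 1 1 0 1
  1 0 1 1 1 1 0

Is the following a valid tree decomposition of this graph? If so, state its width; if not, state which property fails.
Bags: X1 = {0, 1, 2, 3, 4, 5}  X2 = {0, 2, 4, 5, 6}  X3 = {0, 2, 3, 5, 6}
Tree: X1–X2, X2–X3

No — bags containing vertex 3 are not connected in the tree.

A tree decomposition must satisfy three properties: every vertex lies in some bag; for every edge, both endpoints lie together in some bag; and for every vertex, the bags containing it form a connected subtree. Here bags containing vertex 3 are not connected in the tree, so the decomposition is invalid.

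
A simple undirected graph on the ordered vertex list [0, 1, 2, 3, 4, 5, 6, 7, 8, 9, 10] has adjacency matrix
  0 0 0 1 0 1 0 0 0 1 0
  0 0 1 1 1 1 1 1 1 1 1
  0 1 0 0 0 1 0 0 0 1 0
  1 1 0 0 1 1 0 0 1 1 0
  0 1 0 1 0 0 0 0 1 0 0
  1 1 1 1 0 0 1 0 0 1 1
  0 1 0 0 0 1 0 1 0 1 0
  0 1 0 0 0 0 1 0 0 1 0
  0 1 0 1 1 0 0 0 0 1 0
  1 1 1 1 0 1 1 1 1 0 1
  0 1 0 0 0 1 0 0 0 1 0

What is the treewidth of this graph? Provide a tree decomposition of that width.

Treewidth 3.
One optimal decomposition is:
Bags: B1 = {1, 5, 6, 9}  B2 = {1, 3, 5, 9}  B3 = {1, 6, 7, 9}  B4 = {1, 3, 8, 9}  B5 = {1, 2, 5, 9}  B6 = {0, 3, 5, 9}  B7 = {1, 3, 4, 8}  B8 = {1, 5, 9, 10}
Tree: B1–B2, B1–B3, B2–B4, B2–B5, B2–B6, B4–B7, B2–B8

The largest bag has 4 vertices, giving width 3; this decomposition certifies tw(G) ≤ 3. Conversely, {0, 3, 5, 9} is a clique of size 4, and the vertices of any clique must share a bag in every tree decomposition; so some bag has ≥ 4 vertices and tw(G) ≥ 3. Therefore the treewidth is 3.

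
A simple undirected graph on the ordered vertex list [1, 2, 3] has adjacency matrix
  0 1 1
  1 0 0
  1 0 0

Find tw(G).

A width-1 tree decomposition is:
Bags: B1 = {1, 2}  B2 = {1, 3}
Tree: B1–B2
The largest bag has 2 vertices, giving width 1; this decomposition certifies tw(G) ≤ 1. Since G has at least one edge (e.g. 2–1), it is not an edgeless graph, so tw(G) ≥ 1. Combining the bounds, tw(G) = 1.

1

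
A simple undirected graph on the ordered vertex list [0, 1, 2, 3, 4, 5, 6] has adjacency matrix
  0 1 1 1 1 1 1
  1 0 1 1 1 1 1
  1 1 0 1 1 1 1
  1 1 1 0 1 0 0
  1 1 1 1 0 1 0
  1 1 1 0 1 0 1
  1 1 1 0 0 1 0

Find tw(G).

4

A width-4 tree decomposition is:
Bags: B1 = {0, 1, 2, 5, 6}  B2 = {0, 1, 2, 4, 5}  B3 = {0, 1, 2, 3, 4}
Tree: B1–B2, B2–B3
Each bag holds 5 vertices, so the decomposition has width 4, which upper-bounds the treewidth. On the other hand G contains the 5-clique {0, 1, 2, 3, 4}. A clique must lie in a single bag of any decomposition, so no decomposition can have width below 4. Hence tw(G) = 4 exactly.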